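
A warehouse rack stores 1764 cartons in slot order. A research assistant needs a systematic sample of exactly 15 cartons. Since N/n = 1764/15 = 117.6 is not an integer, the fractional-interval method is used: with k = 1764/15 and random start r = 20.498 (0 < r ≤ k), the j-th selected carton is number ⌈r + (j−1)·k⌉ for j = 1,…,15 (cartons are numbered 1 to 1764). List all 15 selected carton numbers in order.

j=1: r + 0k = 20.498 → ⌈·⌉ = 21
j=2: r + 1k = 138.098 → ⌈·⌉ = 139
j=3: r + 2k = 255.698 → ⌈·⌉ = 256
j=4: r + 3k = 373.298 → ⌈·⌉ = 374
j=5: r + 4k = 490.898 → ⌈·⌉ = 491
j=6: r + 5k = 608.498 → ⌈·⌉ = 609
j=7: r + 6k = 726.098 → ⌈·⌉ = 727
j=8: r + 7k = 843.698 → ⌈·⌉ = 844
j=9: r + 8k = 961.298 → ⌈·⌉ = 962
j=10: r + 9k = 1078.898 → ⌈·⌉ = 1079
j=11: r + 10k = 1196.498 → ⌈·⌉ = 1197
j=12: r + 11k = 1314.098 → ⌈·⌉ = 1315
j=13: r + 12k = 1431.698 → ⌈·⌉ = 1432
j=14: r + 13k = 1549.298 → ⌈·⌉ = 1550
j=15: r + 14k = 1666.898 → ⌈·⌉ = 1667

21, 139, 256, 374, 491, 609, 727, 844, 962, 1079, 1197, 1315, 1432, 1550, 1667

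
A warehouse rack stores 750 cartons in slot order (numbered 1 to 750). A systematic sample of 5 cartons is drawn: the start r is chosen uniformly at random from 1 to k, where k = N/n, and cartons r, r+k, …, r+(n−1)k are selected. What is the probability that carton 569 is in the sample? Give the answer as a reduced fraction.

k = 750/5 = 150.
Carton 569 is selected iff r ≡ 569 (mod 150); exactly one such r in {1,…,150}.
Inclusion probability = 1/150.

1/150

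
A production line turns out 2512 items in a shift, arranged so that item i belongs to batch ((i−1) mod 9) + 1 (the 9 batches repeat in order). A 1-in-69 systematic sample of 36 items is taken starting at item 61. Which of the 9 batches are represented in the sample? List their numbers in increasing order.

1, 4, 7

Consecutive selections differ by k = 69, so their batch numbers differ by 69 mod 9 = 6.
gcd(69, 9) = 3, so the sample visits 9/3 = 3 distinct residues mod 9.
Start 61 is batch 7; the batches hit are 1, 4, 7.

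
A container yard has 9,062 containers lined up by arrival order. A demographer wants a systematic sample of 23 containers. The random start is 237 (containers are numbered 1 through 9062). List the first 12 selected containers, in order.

237, 631, 1025, 1419, 1813, 2207, 2601, 2995, 3389, 3783, 4177, 4571

k = N/n = 9062/23 = 394
container 1: 237
container 2: 237 + 394 = 631
container 3: 631 + 394 = 1025
container 4: 1025 + 394 = 1419
container 5: 1419 + 394 = 1813
container 6: 1813 + 394 = 2207
container 7: 2207 + 394 = 2601
container 8: 2601 + 394 = 2995
container 9: 2995 + 394 = 3389
container 10: 3389 + 394 = 3783
container 11: 3783 + 394 = 4177
container 12: 4177 + 394 = 4571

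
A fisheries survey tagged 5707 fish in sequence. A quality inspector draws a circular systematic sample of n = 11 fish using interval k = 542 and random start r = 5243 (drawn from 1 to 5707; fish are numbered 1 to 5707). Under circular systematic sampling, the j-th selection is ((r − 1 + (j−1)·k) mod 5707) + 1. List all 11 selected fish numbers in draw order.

5243, 78, 620, 1162, 1704, 2246, 2788, 3330, 3872, 4414, 4956

Selection 1: 5243
Selection 2: 5243 + 542 = 5785 → 5785 − 5707 = 78
Selection 3: 78 + 542 = 620
Selection 4: 620 + 542 = 1162
Selection 5: 1162 + 542 = 1704
Selection 6: 1704 + 542 = 2246
Selection 7: 2246 + 542 = 2788
Selection 8: 2788 + 542 = 3330
Selection 9: 3330 + 542 = 3872
Selection 10: 3872 + 542 = 4414
Selection 11: 4414 + 542 = 4956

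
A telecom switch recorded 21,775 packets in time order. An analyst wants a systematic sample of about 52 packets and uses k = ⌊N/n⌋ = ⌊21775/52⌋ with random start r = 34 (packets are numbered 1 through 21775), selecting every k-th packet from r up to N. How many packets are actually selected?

53

k = ⌊21775/52⌋ = 418
Achieved size = ⌊(21775 − 34)/418⌋ + 1 = ⌊21741/418⌋ + 1 = 52 + 1 = 53
(last selection: 34 + 52×418 = 21770 ≤ 21775; next would be 22188 > 21775)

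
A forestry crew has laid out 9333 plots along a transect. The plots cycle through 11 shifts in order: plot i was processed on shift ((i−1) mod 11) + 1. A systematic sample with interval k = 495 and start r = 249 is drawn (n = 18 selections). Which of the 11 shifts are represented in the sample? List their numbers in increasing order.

7

Consecutive selections differ by k = 495, so their shift numbers differ by 495 mod 11 = 0.
gcd(495, 11) = 11, so the sample visits 11/11 = 1 distinct residues mod 11.
Start 249 is shift 7; the shifts hit are 7.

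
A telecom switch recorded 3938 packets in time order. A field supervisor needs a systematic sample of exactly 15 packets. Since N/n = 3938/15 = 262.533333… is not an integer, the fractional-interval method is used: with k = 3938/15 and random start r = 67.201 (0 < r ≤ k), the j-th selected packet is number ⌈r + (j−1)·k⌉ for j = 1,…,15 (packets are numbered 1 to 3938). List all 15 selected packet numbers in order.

j=1: r + 0k = 67.201 → ⌈·⌉ = 68
j=2: r + 1k = 329.734333… → ⌈·⌉ = 330
j=3: r + 2k = 592.267666… → ⌈·⌉ = 593
j=4: r + 3k = 854.801 → ⌈·⌉ = 855
j=5: r + 4k = 1117.334333… → ⌈·⌉ = 1118
j=6: r + 5k = 1379.867666… → ⌈·⌉ = 1380
j=7: r + 6k = 1642.401 → ⌈·⌉ = 1643
j=8: r + 7k = 1904.934333… → ⌈·⌉ = 1905
j=9: r + 8k = 2167.467666… → ⌈·⌉ = 2168
j=10: r + 9k = 2430.001 → ⌈·⌉ = 2431
j=11: r + 10k = 2692.534333… → ⌈·⌉ = 2693
j=12: r + 11k = 2955.067666… → ⌈·⌉ = 2956
j=13: r + 12k = 3217.601 → ⌈·⌉ = 3218
j=14: r + 13k = 3480.134333… → ⌈·⌉ = 3481
j=15: r + 14k = 3742.667666… → ⌈·⌉ = 3743

68, 330, 593, 855, 1118, 1380, 1643, 1905, 2168, 2431, 2693, 2956, 3218, 3481, 3743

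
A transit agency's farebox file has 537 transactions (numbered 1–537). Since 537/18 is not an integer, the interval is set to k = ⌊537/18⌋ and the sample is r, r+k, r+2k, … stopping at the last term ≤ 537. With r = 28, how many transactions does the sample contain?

k = ⌊537/18⌋ = 29
Achieved size = ⌊(537 − 28)/29⌋ + 1 = ⌊509/29⌋ + 1 = 17 + 1 = 18
(last selection: 28 + 17×29 = 521 ≤ 537; next would be 550 > 537)

18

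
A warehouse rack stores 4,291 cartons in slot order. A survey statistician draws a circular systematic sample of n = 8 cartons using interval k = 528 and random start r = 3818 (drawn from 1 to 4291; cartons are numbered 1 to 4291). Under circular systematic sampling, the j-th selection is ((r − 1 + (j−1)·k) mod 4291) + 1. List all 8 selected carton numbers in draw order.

3818, 55, 583, 1111, 1639, 2167, 2695, 3223

Selection 1: 3818
Selection 2: 3818 + 528 = 4346 → 4346 − 4291 = 55
Selection 3: 55 + 528 = 583
Selection 4: 583 + 528 = 1111
Selection 5: 1111 + 528 = 1639
Selection 6: 1639 + 528 = 2167
Selection 7: 2167 + 528 = 2695
Selection 8: 2695 + 528 = 3223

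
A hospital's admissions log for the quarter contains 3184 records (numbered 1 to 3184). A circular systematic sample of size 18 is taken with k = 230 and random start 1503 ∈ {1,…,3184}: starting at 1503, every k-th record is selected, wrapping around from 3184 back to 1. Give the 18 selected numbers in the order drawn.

Selection 1: 1503
Selection 2: 1503 + 230 = 1733
Selection 3: 1733 + 230 = 1963
Selection 4: 1963 + 230 = 2193
Selection 5: 2193 + 230 = 2423
Selection 6: 2423 + 230 = 2653
Selection 7: 2653 + 230 = 2883
Selection 8: 2883 + 230 = 3113
Selection 9: 3113 + 230 = 3343 → 3343 − 3184 = 159
Selection 10: 159 + 230 = 389
Selection 11: 389 + 230 = 619
Selection 12: 619 + 230 = 849
Selection 13: 849 + 230 = 1079
Selection 14: 1079 + 230 = 1309
Selection 15: 1309 + 230 = 1539
Selection 16: 1539 + 230 = 1769
Selection 17: 1769 + 230 = 1999
Selection 18: 1999 + 230 = 2229

1503, 1733, 1963, 2193, 2423, 2653, 2883, 3113, 159, 389, 619, 849, 1079, 1309, 1539, 1769, 1999, 2229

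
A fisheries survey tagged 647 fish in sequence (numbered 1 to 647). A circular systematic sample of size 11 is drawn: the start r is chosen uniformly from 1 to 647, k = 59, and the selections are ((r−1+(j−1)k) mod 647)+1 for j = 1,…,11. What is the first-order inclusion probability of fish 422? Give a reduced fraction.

11/647

For each position j, as r ranges over 1…647 the j-th selection hits every fish exactly once, so fish 422 is selected for exactly 11 of the 647 starts.
Inclusion probability = 11/647.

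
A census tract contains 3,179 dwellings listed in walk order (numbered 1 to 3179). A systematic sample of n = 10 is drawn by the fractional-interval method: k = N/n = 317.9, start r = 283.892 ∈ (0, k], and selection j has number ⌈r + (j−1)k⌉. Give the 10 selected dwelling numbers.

284, 602, 920, 1238, 1556, 1874, 2192, 2510, 2828, 3145

j=1: r + 0k = 283.892 → ⌈·⌉ = 284
j=2: r + 1k = 601.792 → ⌈·⌉ = 602
j=3: r + 2k = 919.692 → ⌈·⌉ = 920
j=4: r + 3k = 1237.592 → ⌈·⌉ = 1238
j=5: r + 4k = 1555.492 → ⌈·⌉ = 1556
j=6: r + 5k = 1873.392 → ⌈·⌉ = 1874
j=7: r + 6k = 2191.292 → ⌈·⌉ = 2192
j=8: r + 7k = 2509.192 → ⌈·⌉ = 2510
j=9: r + 8k = 2827.092 → ⌈·⌉ = 2828
j=10: r + 9k = 3144.992 → ⌈·⌉ = 3145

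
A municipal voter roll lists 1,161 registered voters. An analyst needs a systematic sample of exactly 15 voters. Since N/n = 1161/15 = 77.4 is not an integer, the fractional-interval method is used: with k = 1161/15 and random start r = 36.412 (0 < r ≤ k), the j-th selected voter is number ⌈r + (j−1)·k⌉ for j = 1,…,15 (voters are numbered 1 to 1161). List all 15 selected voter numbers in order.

j=1: r + 0k = 36.412 → ⌈·⌉ = 37
j=2: r + 1k = 113.812 → ⌈·⌉ = 114
j=3: r + 2k = 191.212 → ⌈·⌉ = 192
j=4: r + 3k = 268.612 → ⌈·⌉ = 269
j=5: r + 4k = 346.012 → ⌈·⌉ = 347
j=6: r + 5k = 423.412 → ⌈·⌉ = 424
j=7: r + 6k = 500.812 → ⌈·⌉ = 501
j=8: r + 7k = 578.212 → ⌈·⌉ = 579
j=9: r + 8k = 655.612 → ⌈·⌉ = 656
j=10: r + 9k = 733.012 → ⌈·⌉ = 734
j=11: r + 10k = 810.412 → ⌈·⌉ = 811
j=12: r + 11k = 887.812 → ⌈·⌉ = 888
j=13: r + 12k = 965.212 → ⌈·⌉ = 966
j=14: r + 13k = 1042.612 → ⌈·⌉ = 1043
j=15: r + 14k = 1120.012 → ⌈·⌉ = 1121

37, 114, 192, 269, 347, 424, 501, 579, 656, 734, 811, 888, 966, 1043, 1121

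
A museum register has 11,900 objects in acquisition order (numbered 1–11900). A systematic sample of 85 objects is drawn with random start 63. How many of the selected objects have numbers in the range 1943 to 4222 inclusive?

16

k = 11900/85 = 140
First selection ≥ 1943: 63 + ⌈(1943−63)/140⌉·140 = 63 + 14×140 = 2023
Last selection ≤ 4222: 63 + ⌊(4222−63)/140⌋·140 = 63 + 29×140 = 4123
Count = 29 − 14 + 1 = 16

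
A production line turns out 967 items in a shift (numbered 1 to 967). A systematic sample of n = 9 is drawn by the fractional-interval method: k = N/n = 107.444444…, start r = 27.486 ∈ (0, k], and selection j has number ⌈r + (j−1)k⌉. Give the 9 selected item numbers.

j=1: r + 0k = 27.486 → ⌈·⌉ = 28
j=2: r + 1k = 134.930444… → ⌈·⌉ = 135
j=3: r + 2k = 242.374888… → ⌈·⌉ = 243
j=4: r + 3k = 349.819333… → ⌈·⌉ = 350
j=5: r + 4k = 457.263777… → ⌈·⌉ = 458
j=6: r + 5k = 564.708222… → ⌈·⌉ = 565
j=7: r + 6k = 672.152666… → ⌈·⌉ = 673
j=8: r + 7k = 779.597111… → ⌈·⌉ = 780
j=9: r + 8k = 887.041555… → ⌈·⌉ = 888

28, 135, 243, 350, 458, 565, 673, 780, 888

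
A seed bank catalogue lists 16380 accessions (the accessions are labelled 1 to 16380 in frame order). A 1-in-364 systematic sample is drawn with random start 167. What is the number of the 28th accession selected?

k = 364
28th selection = r + (28−1)·k = 167 + 27×364 = 167 + 9828 = 9995

9995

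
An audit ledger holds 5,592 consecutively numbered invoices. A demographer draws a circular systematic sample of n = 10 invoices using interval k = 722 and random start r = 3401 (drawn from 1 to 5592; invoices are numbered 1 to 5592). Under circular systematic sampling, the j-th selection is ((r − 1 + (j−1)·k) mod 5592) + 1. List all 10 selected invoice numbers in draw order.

Selection 1: 3401
Selection 2: 3401 + 722 = 4123
Selection 3: 4123 + 722 = 4845
Selection 4: 4845 + 722 = 5567
Selection 5: 5567 + 722 = 6289 → 6289 − 5592 = 697
Selection 6: 697 + 722 = 1419
Selection 7: 1419 + 722 = 2141
Selection 8: 2141 + 722 = 2863
Selection 9: 2863 + 722 = 3585
Selection 10: 3585 + 722 = 4307

3401, 4123, 4845, 5567, 697, 1419, 2141, 2863, 3585, 4307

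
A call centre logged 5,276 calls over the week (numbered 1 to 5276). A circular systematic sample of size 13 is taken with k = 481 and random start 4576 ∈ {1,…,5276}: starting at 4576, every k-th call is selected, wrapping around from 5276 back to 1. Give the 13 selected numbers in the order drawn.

Selection 1: 4576
Selection 2: 4576 + 481 = 5057
Selection 3: 5057 + 481 = 5538 → 5538 − 5276 = 262
Selection 4: 262 + 481 = 743
Selection 5: 743 + 481 = 1224
Selection 6: 1224 + 481 = 1705
Selection 7: 1705 + 481 = 2186
Selection 8: 2186 + 481 = 2667
Selection 9: 2667 + 481 = 3148
Selection 10: 3148 + 481 = 3629
Selection 11: 3629 + 481 = 4110
Selection 12: 4110 + 481 = 4591
Selection 13: 4591 + 481 = 5072

4576, 5057, 262, 743, 1224, 1705, 2186, 2667, 3148, 3629, 4110, 4591, 5072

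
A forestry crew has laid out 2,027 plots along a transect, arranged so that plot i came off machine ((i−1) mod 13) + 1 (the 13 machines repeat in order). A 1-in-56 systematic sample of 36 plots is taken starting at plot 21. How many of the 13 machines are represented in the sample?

13

Consecutive selections differ by k = 56, so their machine numbers differ by 56 mod 13 = 4.
gcd(56, 13) = 1, so the sample visits 13/1 = 13 distinct residues mod 13.
Start 21 is machine 8; the machines hit are 1, 2, 3, 4, 5, 6, 7, 8, 9, 10, 11, 12, 13.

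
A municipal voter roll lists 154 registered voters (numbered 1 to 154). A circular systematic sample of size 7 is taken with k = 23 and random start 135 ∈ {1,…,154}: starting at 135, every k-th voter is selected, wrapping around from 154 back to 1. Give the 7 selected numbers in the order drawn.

Selection 1: 135
Selection 2: 135 + 23 = 158 → 158 − 154 = 4
Selection 3: 4 + 23 = 27
Selection 4: 27 + 23 = 50
Selection 5: 50 + 23 = 73
Selection 6: 73 + 23 = 96
Selection 7: 96 + 23 = 119

135, 4, 27, 50, 73, 96, 119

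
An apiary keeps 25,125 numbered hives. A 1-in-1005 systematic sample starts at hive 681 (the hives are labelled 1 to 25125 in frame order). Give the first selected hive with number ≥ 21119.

k = 1005
Steps past start: ⌈(21119 − 681)/1005⌉ = ⌈20438/1005⌉ = 21
Selected hive: 681 + 21×1005 = 21786

21786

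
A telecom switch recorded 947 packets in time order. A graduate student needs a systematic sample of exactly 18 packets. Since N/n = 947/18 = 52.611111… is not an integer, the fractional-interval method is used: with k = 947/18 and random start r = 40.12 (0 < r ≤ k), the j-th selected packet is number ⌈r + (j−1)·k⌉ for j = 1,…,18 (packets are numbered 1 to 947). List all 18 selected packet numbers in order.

j=1: r + 0k = 40.12 → ⌈·⌉ = 41
j=2: r + 1k = 92.731111… → ⌈·⌉ = 93
j=3: r + 2k = 145.342222… → ⌈·⌉ = 146
j=4: r + 3k = 197.953333… → ⌈·⌉ = 198
j=5: r + 4k = 250.564444… → ⌈·⌉ = 251
j=6: r + 5k = 303.175555… → ⌈·⌉ = 304
j=7: r + 6k = 355.786666… → ⌈·⌉ = 356
j=8: r + 7k = 408.397777… → ⌈·⌉ = 409
j=9: r + 8k = 461.008888… → ⌈·⌉ = 462
j=10: r + 9k = 513.62 → ⌈·⌉ = 514
j=11: r + 10k = 566.231111… → ⌈·⌉ = 567
j=12: r + 11k = 618.842222… → ⌈·⌉ = 619
j=13: r + 12k = 671.453333… → ⌈·⌉ = 672
j=14: r + 13k = 724.064444… → ⌈·⌉ = 725
j=15: r + 14k = 776.675555… → ⌈·⌉ = 777
j=16: r + 15k = 829.286666… → ⌈·⌉ = 830
j=17: r + 16k = 881.897777… → ⌈·⌉ = 882
j=18: r + 17k = 934.508888… → ⌈·⌉ = 935

41, 93, 146, 198, 251, 304, 356, 409, 462, 514, 567, 619, 672, 725, 777, 830, 882, 935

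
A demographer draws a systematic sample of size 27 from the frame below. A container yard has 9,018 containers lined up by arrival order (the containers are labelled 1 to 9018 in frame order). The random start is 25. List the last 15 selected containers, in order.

4033, 4367, 4701, 5035, 5369, 5703, 6037, 6371, 6705, 7039, 7373, 7707, 8041, 8375, 8709

k = N/n = 9018/27 = 334
13th selection = 25 + 12×334 = 4033
14th: 4033 + 334 = 4367
15th: 4367 + 334 = 4701
16th: 4701 + 334 = 5035
17th: 5035 + 334 = 5369
18th: 5369 + 334 = 5703
19th: 5703 + 334 = 6037
20th: 6037 + 334 = 6371
21st: 6371 + 334 = 6705
22nd: 6705 + 334 = 7039
23rd: 7039 + 334 = 7373
24th: 7373 + 334 = 7707
25th: 7707 + 334 = 8041
26th: 8041 + 334 = 8375
27th: 8375 + 334 = 8709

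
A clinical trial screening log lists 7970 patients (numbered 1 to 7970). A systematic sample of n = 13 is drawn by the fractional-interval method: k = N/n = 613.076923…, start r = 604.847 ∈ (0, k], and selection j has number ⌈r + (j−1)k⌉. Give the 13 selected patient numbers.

j=1: r + 0k = 604.847 → ⌈·⌉ = 605
j=2: r + 1k = 1217.923923… → ⌈·⌉ = 1218
j=3: r + 2k = 1831.000846… → ⌈·⌉ = 1832
j=4: r + 3k = 2444.077769… → ⌈·⌉ = 2445
j=5: r + 4k = 3057.154692… → ⌈·⌉ = 3058
j=6: r + 5k = 3670.231615… → ⌈·⌉ = 3671
j=7: r + 6k = 4283.308538… → ⌈·⌉ = 4284
j=8: r + 7k = 4896.385461… → ⌈·⌉ = 4897
j=9: r + 8k = 5509.462384… → ⌈·⌉ = 5510
j=10: r + 9k = 6122.539307… → ⌈·⌉ = 6123
j=11: r + 10k = 6735.616230… → ⌈·⌉ = 6736
j=12: r + 11k = 7348.693153… → ⌈·⌉ = 7349
j=13: r + 12k = 7961.770076… → ⌈·⌉ = 7962

605, 1218, 1832, 2445, 3058, 3671, 4284, 4897, 5510, 6123, 6736, 7349, 7962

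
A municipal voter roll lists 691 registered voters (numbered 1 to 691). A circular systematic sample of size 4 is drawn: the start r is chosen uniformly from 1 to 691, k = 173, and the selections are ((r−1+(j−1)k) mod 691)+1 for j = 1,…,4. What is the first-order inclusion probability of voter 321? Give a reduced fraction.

4/691

For each position j, as r ranges over 1…691 the j-th selection hits every voter exactly once, so voter 321 is selected for exactly 4 of the 691 starts.
Inclusion probability = 4/691.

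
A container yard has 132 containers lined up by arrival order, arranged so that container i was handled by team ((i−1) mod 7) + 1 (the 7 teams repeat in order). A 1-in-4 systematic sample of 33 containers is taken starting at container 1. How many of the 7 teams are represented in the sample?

7

Consecutive selections differ by k = 4, so their team numbers differ by 4 mod 7 = 4.
gcd(4, 7) = 1, so the sample visits 7/1 = 7 distinct residues mod 7.
Start 1 is team 1; the teams hit are 1, 2, 3, 4, 5, 6, 7.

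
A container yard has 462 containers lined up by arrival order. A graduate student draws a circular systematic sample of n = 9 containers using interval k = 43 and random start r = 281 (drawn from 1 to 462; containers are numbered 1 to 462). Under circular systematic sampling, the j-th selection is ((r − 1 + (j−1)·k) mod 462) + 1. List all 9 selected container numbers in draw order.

281, 324, 367, 410, 453, 34, 77, 120, 163

Selection 1: 281
Selection 2: 281 + 43 = 324
Selection 3: 324 + 43 = 367
Selection 4: 367 + 43 = 410
Selection 5: 410 + 43 = 453
Selection 6: 453 + 43 = 496 → 496 − 462 = 34
Selection 7: 34 + 43 = 77
Selection 8: 77 + 43 = 120
Selection 9: 120 + 43 = 163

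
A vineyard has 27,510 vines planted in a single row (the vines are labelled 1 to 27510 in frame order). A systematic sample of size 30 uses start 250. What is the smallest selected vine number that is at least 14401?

k = 27510/30 = 917
Steps past start: ⌈(14401 − 250)/917⌉ = ⌈14151/917⌉ = 16
Selected vine: 250 + 16×917 = 14922

14922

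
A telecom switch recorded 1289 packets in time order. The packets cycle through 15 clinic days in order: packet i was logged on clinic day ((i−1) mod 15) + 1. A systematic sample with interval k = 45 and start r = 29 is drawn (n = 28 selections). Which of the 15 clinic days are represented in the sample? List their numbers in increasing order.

14

Consecutive selections differ by k = 45, so their clinic day numbers differ by 45 mod 15 = 0.
gcd(45, 15) = 15, so the sample visits 15/15 = 1 distinct residues mod 15.
Start 29 is clinic day 14; the clinic days hit are 14.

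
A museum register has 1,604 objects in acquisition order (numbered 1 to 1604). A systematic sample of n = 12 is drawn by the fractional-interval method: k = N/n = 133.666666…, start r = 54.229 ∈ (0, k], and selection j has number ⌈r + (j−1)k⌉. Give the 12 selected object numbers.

55, 188, 322, 456, 589, 723, 857, 990, 1124, 1258, 1391, 1525

j=1: r + 0k = 54.229 → ⌈·⌉ = 55
j=2: r + 1k = 187.895666… → ⌈·⌉ = 188
j=3: r + 2k = 321.562333… → ⌈·⌉ = 322
j=4: r + 3k = 455.229 → ⌈·⌉ = 456
j=5: r + 4k = 588.895666… → ⌈·⌉ = 589
j=6: r + 5k = 722.562333… → ⌈·⌉ = 723
j=7: r + 6k = 856.229 → ⌈·⌉ = 857
j=8: r + 7k = 989.895666… → ⌈·⌉ = 990
j=9: r + 8k = 1123.562333… → ⌈·⌉ = 1124
j=10: r + 9k = 1257.229 → ⌈·⌉ = 1258
j=11: r + 10k = 1390.895666… → ⌈·⌉ = 1391
j=12: r + 11k = 1524.562333… → ⌈·⌉ = 1525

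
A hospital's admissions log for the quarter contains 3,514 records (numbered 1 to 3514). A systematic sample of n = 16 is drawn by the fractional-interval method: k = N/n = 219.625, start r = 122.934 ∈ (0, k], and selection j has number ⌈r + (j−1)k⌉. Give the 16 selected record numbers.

123, 343, 563, 782, 1002, 1222, 1441, 1661, 1880, 2100, 2320, 2539, 2759, 2979, 3198, 3418

j=1: r + 0k = 122.934 → ⌈·⌉ = 123
j=2: r + 1k = 342.559 → ⌈·⌉ = 343
j=3: r + 2k = 562.184 → ⌈·⌉ = 563
j=4: r + 3k = 781.809 → ⌈·⌉ = 782
j=5: r + 4k = 1001.434 → ⌈·⌉ = 1002
j=6: r + 5k = 1221.059 → ⌈·⌉ = 1222
j=7: r + 6k = 1440.684 → ⌈·⌉ = 1441
j=8: r + 7k = 1660.309 → ⌈·⌉ = 1661
j=9: r + 8k = 1879.934 → ⌈·⌉ = 1880
j=10: r + 9k = 2099.559 → ⌈·⌉ = 2100
j=11: r + 10k = 2319.184 → ⌈·⌉ = 2320
j=12: r + 11k = 2538.809 → ⌈·⌉ = 2539
j=13: r + 12k = 2758.434 → ⌈·⌉ = 2759
j=14: r + 13k = 2978.059 → ⌈·⌉ = 2979
j=15: r + 14k = 3197.684 → ⌈·⌉ = 3198
j=16: r + 15k = 3417.309 → ⌈·⌉ = 3418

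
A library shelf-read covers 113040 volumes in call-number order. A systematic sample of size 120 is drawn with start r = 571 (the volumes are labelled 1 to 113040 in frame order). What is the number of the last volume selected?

112669

k = 113040/120 = 942
120th selection = r + (120−1)·k = 571 + 119×942 = 571 + 112098 = 112669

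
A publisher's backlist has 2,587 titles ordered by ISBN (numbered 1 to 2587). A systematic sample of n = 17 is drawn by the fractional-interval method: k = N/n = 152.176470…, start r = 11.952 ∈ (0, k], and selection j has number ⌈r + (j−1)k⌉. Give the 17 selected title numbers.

12, 165, 317, 469, 621, 773, 926, 1078, 1230, 1382, 1534, 1686, 1839, 1991, 2143, 2295, 2447

j=1: r + 0k = 11.952 → ⌈·⌉ = 12
j=2: r + 1k = 164.128470… → ⌈·⌉ = 165
j=3: r + 2k = 316.304941… → ⌈·⌉ = 317
j=4: r + 3k = 468.481411… → ⌈·⌉ = 469
j=5: r + 4k = 620.657882… → ⌈·⌉ = 621
j=6: r + 5k = 772.834352… → ⌈·⌉ = 773
j=7: r + 6k = 925.010823… → ⌈·⌉ = 926
j=8: r + 7k = 1077.187294… → ⌈·⌉ = 1078
j=9: r + 8k = 1229.363764… → ⌈·⌉ = 1230
j=10: r + 9k = 1381.540235… → ⌈·⌉ = 1382
j=11: r + 10k = 1533.716705… → ⌈·⌉ = 1534
j=12: r + 11k = 1685.893176… → ⌈·⌉ = 1686
j=13: r + 12k = 1838.069647… → ⌈·⌉ = 1839
j=14: r + 13k = 1990.246117… → ⌈·⌉ = 1991
j=15: r + 14k = 2142.422588… → ⌈·⌉ = 2143
j=16: r + 15k = 2294.599058… → ⌈·⌉ = 2295
j=17: r + 16k = 2446.775529… → ⌈·⌉ = 2447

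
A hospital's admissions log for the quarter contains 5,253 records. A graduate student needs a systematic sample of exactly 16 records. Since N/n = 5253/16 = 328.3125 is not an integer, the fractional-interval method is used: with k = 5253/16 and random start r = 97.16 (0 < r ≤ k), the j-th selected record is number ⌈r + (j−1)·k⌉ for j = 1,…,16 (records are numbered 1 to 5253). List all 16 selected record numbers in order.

98, 426, 754, 1083, 1411, 1739, 2068, 2396, 2724, 3052, 3381, 3709, 4037, 4366, 4694, 5022

j=1: r + 0k = 97.16 → ⌈·⌉ = 98
j=2: r + 1k = 425.4725 → ⌈·⌉ = 426
j=3: r + 2k = 753.785 → ⌈·⌉ = 754
j=4: r + 3k = 1082.0975 → ⌈·⌉ = 1083
j=5: r + 4k = 1410.41 → ⌈·⌉ = 1411
j=6: r + 5k = 1738.7225 → ⌈·⌉ = 1739
j=7: r + 6k = 2067.035 → ⌈·⌉ = 2068
j=8: r + 7k = 2395.3475 → ⌈·⌉ = 2396
j=9: r + 8k = 2723.66 → ⌈·⌉ = 2724
j=10: r + 9k = 3051.9725 → ⌈·⌉ = 3052
j=11: r + 10k = 3380.285 → ⌈·⌉ = 3381
j=12: r + 11k = 3708.5975 → ⌈·⌉ = 3709
j=13: r + 12k = 4036.91 → ⌈·⌉ = 4037
j=14: r + 13k = 4365.2225 → ⌈·⌉ = 4366
j=15: r + 14k = 4693.535 → ⌈·⌉ = 4694
j=16: r + 15k = 5021.8475 → ⌈·⌉ = 5022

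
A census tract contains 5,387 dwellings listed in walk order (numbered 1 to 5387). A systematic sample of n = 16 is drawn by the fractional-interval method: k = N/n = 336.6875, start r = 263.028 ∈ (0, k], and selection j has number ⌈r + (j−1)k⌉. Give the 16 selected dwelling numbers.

264, 600, 937, 1274, 1610, 1947, 2284, 2620, 2957, 3294, 3630, 3967, 4304, 4640, 4977, 5314

j=1: r + 0k = 263.028 → ⌈·⌉ = 264
j=2: r + 1k = 599.7155 → ⌈·⌉ = 600
j=3: r + 2k = 936.403 → ⌈·⌉ = 937
j=4: r + 3k = 1273.0905 → ⌈·⌉ = 1274
j=5: r + 4k = 1609.778 → ⌈·⌉ = 1610
j=6: r + 5k = 1946.4655 → ⌈·⌉ = 1947
j=7: r + 6k = 2283.153 → ⌈·⌉ = 2284
j=8: r + 7k = 2619.8405 → ⌈·⌉ = 2620
j=9: r + 8k = 2956.528 → ⌈·⌉ = 2957
j=10: r + 9k = 3293.2155 → ⌈·⌉ = 3294
j=11: r + 10k = 3629.903 → ⌈·⌉ = 3630
j=12: r + 11k = 3966.5905 → ⌈·⌉ = 3967
j=13: r + 12k = 4303.278 → ⌈·⌉ = 4304
j=14: r + 13k = 4639.9655 → ⌈·⌉ = 4640
j=15: r + 14k = 4976.653 → ⌈·⌉ = 4977
j=16: r + 15k = 5313.3405 → ⌈·⌉ = 5314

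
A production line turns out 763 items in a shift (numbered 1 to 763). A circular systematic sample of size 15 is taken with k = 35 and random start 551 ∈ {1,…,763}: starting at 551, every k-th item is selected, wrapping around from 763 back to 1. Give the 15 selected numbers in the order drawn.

Selection 1: 551
Selection 2: 551 + 35 = 586
Selection 3: 586 + 35 = 621
Selection 4: 621 + 35 = 656
Selection 5: 656 + 35 = 691
Selection 6: 691 + 35 = 726
Selection 7: 726 + 35 = 761
Selection 8: 761 + 35 = 796 → 796 − 763 = 33
Selection 9: 33 + 35 = 68
Selection 10: 68 + 35 = 103
Selection 11: 103 + 35 = 138
Selection 12: 138 + 35 = 173
Selection 13: 173 + 35 = 208
Selection 14: 208 + 35 = 243
Selection 15: 243 + 35 = 278

551, 586, 621, 656, 691, 726, 761, 33, 68, 103, 138, 173, 208, 243, 278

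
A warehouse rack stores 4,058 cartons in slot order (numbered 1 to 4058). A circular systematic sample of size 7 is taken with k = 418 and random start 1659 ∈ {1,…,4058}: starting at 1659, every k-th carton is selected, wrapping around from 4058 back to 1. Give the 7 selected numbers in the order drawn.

1659, 2077, 2495, 2913, 3331, 3749, 109

Selection 1: 1659
Selection 2: 1659 + 418 = 2077
Selection 3: 2077 + 418 = 2495
Selection 4: 2495 + 418 = 2913
Selection 5: 2913 + 418 = 3331
Selection 6: 3331 + 418 = 3749
Selection 7: 3749 + 418 = 4167 → 4167 − 4058 = 109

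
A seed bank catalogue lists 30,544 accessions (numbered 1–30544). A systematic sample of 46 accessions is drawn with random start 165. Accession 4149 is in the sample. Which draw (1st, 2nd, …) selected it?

7

k = 30544/46 = 664
position = (4149 − 165)/664 + 1 = 3984/664 + 1 = 6 + 1 = 7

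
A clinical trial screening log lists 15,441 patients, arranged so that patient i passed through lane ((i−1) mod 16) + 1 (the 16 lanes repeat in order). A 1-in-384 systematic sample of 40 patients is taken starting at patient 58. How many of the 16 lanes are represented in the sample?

1

Consecutive selections differ by k = 384, so their lane numbers differ by 384 mod 16 = 0.
gcd(384, 16) = 16, so the sample visits 16/16 = 1 distinct residues mod 16.
Start 58 is lane 10; the lanes hit are 10.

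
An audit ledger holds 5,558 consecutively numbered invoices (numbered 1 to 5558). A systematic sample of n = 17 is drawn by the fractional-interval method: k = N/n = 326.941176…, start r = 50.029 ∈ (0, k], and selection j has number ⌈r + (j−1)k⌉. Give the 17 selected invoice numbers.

j=1: r + 0k = 50.029 → ⌈·⌉ = 51
j=2: r + 1k = 376.970176… → ⌈·⌉ = 377
j=3: r + 2k = 703.911352… → ⌈·⌉ = 704
j=4: r + 3k = 1030.852529… → ⌈·⌉ = 1031
j=5: r + 4k = 1357.793705… → ⌈·⌉ = 1358
j=6: r + 5k = 1684.734882… → ⌈·⌉ = 1685
j=7: r + 6k = 2011.676058… → ⌈·⌉ = 2012
j=8: r + 7k = 2338.617235… → ⌈·⌉ = 2339
j=9: r + 8k = 2665.558411… → ⌈·⌉ = 2666
j=10: r + 9k = 2992.499588… → ⌈·⌉ = 2993
j=11: r + 10k = 3319.440764… → ⌈·⌉ = 3320
j=12: r + 11k = 3646.381941… → ⌈·⌉ = 3647
j=13: r + 12k = 3973.323117… → ⌈·⌉ = 3974
j=14: r + 13k = 4300.264294… → ⌈·⌉ = 4301
j=15: r + 14k = 4627.205470… → ⌈·⌉ = 4628
j=16: r + 15k = 4954.146647… → ⌈·⌉ = 4955
j=17: r + 16k = 5281.087823… → ⌈·⌉ = 5282

51, 377, 704, 1031, 1358, 1685, 2012, 2339, 2666, 2993, 3320, 3647, 3974, 4301, 4628, 4955, 5282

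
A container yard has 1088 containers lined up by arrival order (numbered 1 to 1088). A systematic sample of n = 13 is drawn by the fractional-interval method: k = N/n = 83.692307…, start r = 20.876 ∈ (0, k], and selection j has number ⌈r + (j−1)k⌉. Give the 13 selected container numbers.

j=1: r + 0k = 20.876 → ⌈·⌉ = 21
j=2: r + 1k = 104.568307… → ⌈·⌉ = 105
j=3: r + 2k = 188.260615… → ⌈·⌉ = 189
j=4: r + 3k = 271.952923… → ⌈·⌉ = 272
j=5: r + 4k = 355.645230… → ⌈·⌉ = 356
j=6: r + 5k = 439.337538… → ⌈·⌉ = 440
j=7: r + 6k = 523.029846… → ⌈·⌉ = 524
j=8: r + 7k = 606.722153… → ⌈·⌉ = 607
j=9: r + 8k = 690.414461… → ⌈·⌉ = 691
j=10: r + 9k = 774.106769… → ⌈·⌉ = 775
j=11: r + 10k = 857.799076… → ⌈·⌉ = 858
j=12: r + 11k = 941.491384… → ⌈·⌉ = 942
j=13: r + 12k = 1025.183692… → ⌈·⌉ = 1026

21, 105, 189, 272, 356, 440, 524, 607, 691, 775, 858, 942, 1026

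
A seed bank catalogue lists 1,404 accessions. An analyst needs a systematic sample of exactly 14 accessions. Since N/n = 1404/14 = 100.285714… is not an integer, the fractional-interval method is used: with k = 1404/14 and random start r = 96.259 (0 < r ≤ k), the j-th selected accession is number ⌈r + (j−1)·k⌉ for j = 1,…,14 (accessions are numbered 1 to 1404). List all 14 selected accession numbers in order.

j=1: r + 0k = 96.259 → ⌈·⌉ = 97
j=2: r + 1k = 196.544714… → ⌈·⌉ = 197
j=3: r + 2k = 296.830428… → ⌈·⌉ = 297
j=4: r + 3k = 397.116142… → ⌈·⌉ = 398
j=5: r + 4k = 497.401857… → ⌈·⌉ = 498
j=6: r + 5k = 597.687571… → ⌈·⌉ = 598
j=7: r + 6k = 697.973285… → ⌈·⌉ = 698
j=8: r + 7k = 798.259 → ⌈·⌉ = 799
j=9: r + 8k = 898.544714… → ⌈·⌉ = 899
j=10: r + 9k = 998.830428… → ⌈·⌉ = 999
j=11: r + 10k = 1099.116142… → ⌈·⌉ = 1100
j=12: r + 11k = 1199.401857… → ⌈·⌉ = 1200
j=13: r + 12k = 1299.687571… → ⌈·⌉ = 1300
j=14: r + 13k = 1399.973285… → ⌈·⌉ = 1400

97, 197, 297, 398, 498, 598, 698, 799, 899, 999, 1100, 1200, 1300, 1400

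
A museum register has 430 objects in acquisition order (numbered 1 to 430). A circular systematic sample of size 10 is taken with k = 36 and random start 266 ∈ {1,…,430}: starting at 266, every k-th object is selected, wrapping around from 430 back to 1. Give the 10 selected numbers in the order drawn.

266, 302, 338, 374, 410, 16, 52, 88, 124, 160

Selection 1: 266
Selection 2: 266 + 36 = 302
Selection 3: 302 + 36 = 338
Selection 4: 338 + 36 = 374
Selection 5: 374 + 36 = 410
Selection 6: 410 + 36 = 446 → 446 − 430 = 16
Selection 7: 16 + 36 = 52
Selection 8: 52 + 36 = 88
Selection 9: 88 + 36 = 124
Selection 10: 124 + 36 = 160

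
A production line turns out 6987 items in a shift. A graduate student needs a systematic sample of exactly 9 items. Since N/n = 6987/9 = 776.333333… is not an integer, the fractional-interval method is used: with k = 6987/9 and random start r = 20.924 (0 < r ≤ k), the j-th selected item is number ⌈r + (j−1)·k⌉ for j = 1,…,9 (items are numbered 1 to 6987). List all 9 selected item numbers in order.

21, 798, 1574, 2350, 3127, 3903, 4679, 5456, 6232

j=1: r + 0k = 20.924 → ⌈·⌉ = 21
j=2: r + 1k = 797.257333… → ⌈·⌉ = 798
j=3: r + 2k = 1573.590666… → ⌈·⌉ = 1574
j=4: r + 3k = 2349.924 → ⌈·⌉ = 2350
j=5: r + 4k = 3126.257333… → ⌈·⌉ = 3127
j=6: r + 5k = 3902.590666… → ⌈·⌉ = 3903
j=7: r + 6k = 4678.924 → ⌈·⌉ = 4679
j=8: r + 7k = 5455.257333… → ⌈·⌉ = 5456
j=9: r + 8k = 6231.590666… → ⌈·⌉ = 6232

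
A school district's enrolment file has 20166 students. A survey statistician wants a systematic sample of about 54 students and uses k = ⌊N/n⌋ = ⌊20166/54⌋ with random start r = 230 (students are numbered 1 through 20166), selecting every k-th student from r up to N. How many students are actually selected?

k = ⌊20166/54⌋ = 373
Achieved size = ⌊(20166 − 230)/373⌋ + 1 = ⌊19936/373⌋ + 1 = 53 + 1 = 54
(last selection: 230 + 53×373 = 19999 ≤ 20166; next would be 20372 > 20166)

54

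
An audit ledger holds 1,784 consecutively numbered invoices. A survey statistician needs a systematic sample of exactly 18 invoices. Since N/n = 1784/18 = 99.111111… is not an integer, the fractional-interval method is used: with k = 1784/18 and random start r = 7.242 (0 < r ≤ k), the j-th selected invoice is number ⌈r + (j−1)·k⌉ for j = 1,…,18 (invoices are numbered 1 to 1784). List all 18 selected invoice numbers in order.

j=1: r + 0k = 7.242 → ⌈·⌉ = 8
j=2: r + 1k = 106.353111… → ⌈·⌉ = 107
j=3: r + 2k = 205.464222… → ⌈·⌉ = 206
j=4: r + 3k = 304.575333… → ⌈·⌉ = 305
j=5: r + 4k = 403.686444… → ⌈·⌉ = 404
j=6: r + 5k = 502.797555… → ⌈·⌉ = 503
j=7: r + 6k = 601.908666… → ⌈·⌉ = 602
j=8: r + 7k = 701.019777… → ⌈·⌉ = 702
j=9: r + 8k = 800.130888… → ⌈·⌉ = 801
j=10: r + 9k = 899.242 → ⌈·⌉ = 900
j=11: r + 10k = 998.353111… → ⌈·⌉ = 999
j=12: r + 11k = 1097.464222… → ⌈·⌉ = 1098
j=13: r + 12k = 1196.575333… → ⌈·⌉ = 1197
j=14: r + 13k = 1295.686444… → ⌈·⌉ = 1296
j=15: r + 14k = 1394.797555… → ⌈·⌉ = 1395
j=16: r + 15k = 1493.908666… → ⌈·⌉ = 1494
j=17: r + 16k = 1593.019777… → ⌈·⌉ = 1594
j=18: r + 17k = 1692.130888… → ⌈·⌉ = 1693

8, 107, 206, 305, 404, 503, 602, 702, 801, 900, 999, 1098, 1197, 1296, 1395, 1494, 1594, 1693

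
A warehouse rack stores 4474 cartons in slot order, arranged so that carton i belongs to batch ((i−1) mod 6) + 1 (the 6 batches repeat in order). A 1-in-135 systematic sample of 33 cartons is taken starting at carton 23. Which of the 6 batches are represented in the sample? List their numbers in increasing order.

Consecutive selections differ by k = 135, so their batch numbers differ by 135 mod 6 = 3.
gcd(135, 6) = 3, so the sample visits 6/3 = 2 distinct residues mod 6.
Start 23 is batch 5; the batches hit are 2, 5.

2, 5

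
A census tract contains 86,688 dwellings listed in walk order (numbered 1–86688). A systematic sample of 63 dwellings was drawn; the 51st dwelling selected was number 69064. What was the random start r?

k = 86688/63 = 1376
r = 69064 − (51−1)×1376 = 69064 − 68800 = 264

264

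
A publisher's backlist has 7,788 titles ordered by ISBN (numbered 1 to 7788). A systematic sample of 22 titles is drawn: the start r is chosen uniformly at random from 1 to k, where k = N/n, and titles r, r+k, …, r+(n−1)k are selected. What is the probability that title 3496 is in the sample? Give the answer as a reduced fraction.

1/354

k = 7788/22 = 354.
Title 3496 is selected iff r ≡ 3496 (mod 354); exactly one such r in {1,…,354}.
Inclusion probability = 1/354.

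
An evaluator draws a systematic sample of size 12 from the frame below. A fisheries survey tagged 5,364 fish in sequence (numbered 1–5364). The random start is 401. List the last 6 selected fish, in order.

3083, 3530, 3977, 4424, 4871, 5318

k = N/n = 5364/12 = 447
7th selection = 401 + 6×447 = 3083
8th: 3083 + 447 = 3530
9th: 3530 + 447 = 3977
10th: 3977 + 447 = 4424
11th: 4424 + 447 = 4871
12th: 4871 + 447 = 5318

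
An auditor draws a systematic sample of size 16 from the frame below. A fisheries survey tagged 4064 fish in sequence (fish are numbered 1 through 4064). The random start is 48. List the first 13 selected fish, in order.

k = N/n = 4064/16 = 254
fish 1: 48
fish 2: 48 + 254 = 302
fish 3: 302 + 254 = 556
fish 4: 556 + 254 = 810
fish 5: 810 + 254 = 1064
fish 6: 1064 + 254 = 1318
fish 7: 1318 + 254 = 1572
fish 8: 1572 + 254 = 1826
fish 9: 1826 + 254 = 2080
fish 10: 2080 + 254 = 2334
fish 11: 2334 + 254 = 2588
fish 12: 2588 + 254 = 2842
fish 13: 2842 + 254 = 3096

48, 302, 556, 810, 1064, 1318, 1572, 1826, 2080, 2334, 2588, 2842, 3096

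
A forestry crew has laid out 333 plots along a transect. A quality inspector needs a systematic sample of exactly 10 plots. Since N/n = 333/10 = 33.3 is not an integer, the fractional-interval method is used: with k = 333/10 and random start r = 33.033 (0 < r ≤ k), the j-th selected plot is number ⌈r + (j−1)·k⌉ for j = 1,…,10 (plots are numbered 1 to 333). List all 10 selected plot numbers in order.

34, 67, 100, 133, 167, 200, 233, 267, 300, 333

j=1: r + 0k = 33.033 → ⌈·⌉ = 34
j=2: r + 1k = 66.333 → ⌈·⌉ = 67
j=3: r + 2k = 99.633 → ⌈·⌉ = 100
j=4: r + 3k = 132.933 → ⌈·⌉ = 133
j=5: r + 4k = 166.233 → ⌈·⌉ = 167
j=6: r + 5k = 199.533 → ⌈·⌉ = 200
j=7: r + 6k = 232.833 → ⌈·⌉ = 233
j=8: r + 7k = 266.133 → ⌈·⌉ = 267
j=9: r + 8k = 299.433 → ⌈·⌉ = 300
j=10: r + 9k = 332.733 → ⌈·⌉ = 333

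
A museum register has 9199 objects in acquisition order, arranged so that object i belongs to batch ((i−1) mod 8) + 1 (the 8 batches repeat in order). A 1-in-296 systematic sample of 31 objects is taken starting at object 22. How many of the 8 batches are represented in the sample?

1

Consecutive selections differ by k = 296, so their batch numbers differ by 296 mod 8 = 0.
gcd(296, 8) = 8, so the sample visits 8/8 = 1 distinct residues mod 8.
Start 22 is batch 6; the batches hit are 6.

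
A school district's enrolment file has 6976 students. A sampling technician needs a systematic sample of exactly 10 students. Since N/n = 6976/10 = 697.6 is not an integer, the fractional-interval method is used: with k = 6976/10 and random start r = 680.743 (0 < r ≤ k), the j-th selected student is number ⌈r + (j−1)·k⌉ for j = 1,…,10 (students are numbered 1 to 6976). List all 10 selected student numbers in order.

681, 1379, 2076, 2774, 3472, 4169, 4867, 5564, 6262, 6960

j=1: r + 0k = 680.743 → ⌈·⌉ = 681
j=2: r + 1k = 1378.343 → ⌈·⌉ = 1379
j=3: r + 2k = 2075.943 → ⌈·⌉ = 2076
j=4: r + 3k = 2773.543 → ⌈·⌉ = 2774
j=5: r + 4k = 3471.143 → ⌈·⌉ = 3472
j=6: r + 5k = 4168.743 → ⌈·⌉ = 4169
j=7: r + 6k = 4866.343 → ⌈·⌉ = 4867
j=8: r + 7k = 5563.943 → ⌈·⌉ = 5564
j=9: r + 8k = 6261.543 → ⌈·⌉ = 6262
j=10: r + 9k = 6959.143 → ⌈·⌉ = 6960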